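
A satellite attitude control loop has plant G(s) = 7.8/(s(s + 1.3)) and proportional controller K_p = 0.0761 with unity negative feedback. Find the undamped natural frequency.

The closed-loop denominator is s(s+1.3) + 0.0761·7.8 = s² + 1.3s + 0.5936.
So ω_n² = 0.5936 ⇒ ω_n = 0.7704 rad/s, and ζ = 1.3/(2ω_n) = 0.844.

ω_n = 0.77 rad/s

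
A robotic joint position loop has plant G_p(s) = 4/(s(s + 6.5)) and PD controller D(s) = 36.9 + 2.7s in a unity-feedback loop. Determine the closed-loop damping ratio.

Forward path: (36.9 + 2.7s)·4/(s(s+6.5)). The closed-loop characteristic equation is s² + (6.5 + 4·2.7)s + 4·36.9 = 0.
That is s² + 17.3s + 147.6 = 0, so ω_n = 12.15 rad/s and ζ = 17.3/(2·12.15) = 0.712.

ζ = 0.712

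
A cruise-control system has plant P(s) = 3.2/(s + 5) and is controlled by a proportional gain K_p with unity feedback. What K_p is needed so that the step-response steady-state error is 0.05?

K_p = 29.7

For a type-0 loop with proportional control, e_ss = 1/(1 + K_p·P(0)).
P(0) = 0.64. Require 1/(1 + K_p·0.64) = 0.05, so 1 + 0.64·K_p = 20.
K_p = (20 − 1)/0.64 = 29.7.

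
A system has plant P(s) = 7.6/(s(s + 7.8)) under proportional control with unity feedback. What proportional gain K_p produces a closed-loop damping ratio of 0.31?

K_p = 20.8

Closed-loop characteristic equation: s² + 7.8s + K_p·7.6 = 0.
So ω_n = √(7.6K_p) and 2ζω_n = 7.8, giving ζ = 7.8/(2√(7.6K_p)).
Setting ζ = 0.31: √(7.6K_p) = 7.8/(2·0.31) = 12.58, so K_p = 158.3/7.6 = 20.8.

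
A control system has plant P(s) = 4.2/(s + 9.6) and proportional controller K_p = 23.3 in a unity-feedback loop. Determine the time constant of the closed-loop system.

Closed-loop transfer function: T(s) = K_p·P(s)/(1 + K_p·P(s)) = 97.86/(s + 9.6 + 97.86) = 97.86/(s + 107.5).
Time constant τ = 1/107.5 = 0.00931 s.

τ = 0.00931 s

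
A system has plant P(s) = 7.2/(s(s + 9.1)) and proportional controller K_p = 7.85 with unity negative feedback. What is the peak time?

From 1 + K_pP(s) = 0: s² + 9.1s + 56.52 = 0 ⇒ ω_n = 7.518, ζ = 0.6052.
Damped frequency ω_d = ω_n√(1−ζ²) = 5.985 rad/s, so peak time T_p = π/ω_d = 0.525 s.

T_p = 0.525 s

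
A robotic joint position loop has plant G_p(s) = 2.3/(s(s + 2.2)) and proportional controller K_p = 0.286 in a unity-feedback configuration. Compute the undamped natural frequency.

With unity feedback the closed-loop characteristic equation is s² + 2.2s + 0.286·2.3 = s² + 2.2s + 0.6578 = 0.
So ω_n² = 0.6578 ⇒ ω_n = 0.811 rad/s, and ζ = 2.2/(2ω_n) = 1.36.

ω_n = 0.811 rad/s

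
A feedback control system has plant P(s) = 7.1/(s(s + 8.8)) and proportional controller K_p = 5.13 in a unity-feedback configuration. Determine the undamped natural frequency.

The closed-loop denominator is s(s+8.8) + 5.13·7.1 = s² + 8.8s + 36.42.
So ω_n² = 36.42 ⇒ ω_n = 6.035 rad/s, and ζ = 8.8/(2ω_n) = 0.729.

ω_n = 6.04 rad/s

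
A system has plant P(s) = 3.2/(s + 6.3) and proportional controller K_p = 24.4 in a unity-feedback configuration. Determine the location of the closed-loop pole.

s = -84.38

Closed-loop transfer function: T(s) = K_p·P(s)/(1 + K_p·P(s)) = 78.08/(s + 6.3 + 78.08) = 78.08/(s + 84.38).
The closed-loop pole is at s = −84.38.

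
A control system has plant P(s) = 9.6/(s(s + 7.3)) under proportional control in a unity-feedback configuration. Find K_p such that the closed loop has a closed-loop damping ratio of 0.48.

K_p = 6.02

Closed-loop characteristic equation: s² + 7.3s + K_p·9.6 = 0.
So ω_n = √(9.6K_p) and 2ζω_n = 7.3, giving ζ = 7.3/(2√(9.6K_p)).
Setting ζ = 0.48: √(9.6K_p) = 7.3/(2·0.48) = 7.604, so K_p = 57.82/9.6 = 6.02.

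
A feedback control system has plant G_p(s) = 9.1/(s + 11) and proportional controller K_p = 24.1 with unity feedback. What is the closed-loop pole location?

Closed-loop transfer function: T(s) = K_p·G_p(s)/(1 + K_p·G_p(s)) = 219.3/(s + 11 + 219.3) = 219.3/(s + 230.3).
The closed-loop pole is at s = −230.3.

s = -230.3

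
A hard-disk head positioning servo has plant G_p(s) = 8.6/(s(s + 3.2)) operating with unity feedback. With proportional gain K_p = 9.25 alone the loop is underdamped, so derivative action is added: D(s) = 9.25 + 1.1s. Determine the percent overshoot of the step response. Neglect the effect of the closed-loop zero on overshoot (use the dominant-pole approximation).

Forward path: (9.25 + 1.1s)·8.6/(s(s+3.2)). The closed-loop characteristic equation is s² + (3.2 + 8.6·1.1)s + 8.6·9.25 = 0.
That is s² + 12.66s + 79.55 = 0, so ω_n = 8.919 rad/s and ζ = 12.66/(2·8.919) = 0.7097.
%OS = 100·exp(−πζ/√(1−ζ²)) = 4.22%.

4.22%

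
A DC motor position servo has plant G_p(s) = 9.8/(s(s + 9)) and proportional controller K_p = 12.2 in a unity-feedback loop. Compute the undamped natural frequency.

1 + K_p·G_p(s) = 0 gives s² + 9s + 119.6 = 0.
Matching s² + 2ζω_n s + ω_n²: ω_n = √119.6 = 10.93 rad/s and 2ζω_n = 9, so ζ = 9/(2·10.93) = 0.412.

ω_n = 10.9 rad/s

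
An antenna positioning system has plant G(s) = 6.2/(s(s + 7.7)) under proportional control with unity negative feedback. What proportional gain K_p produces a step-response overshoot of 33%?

From %OS = 100·exp(−πζ/√(1−ζ²)) = 33%, ζ = −ln(0.33)/√(π²+ln²(0.33)) = 0.3328.
Characteristic equation s² + 7.7s + 6.2K_p = 0 gives ζ = 7.7/(2√(6.2K_p)).
Setting ζ = 0.3328: √(6.2K_p) = 7.7/(2·0.3328) = 11.57, so K_p = 133.8/6.2 = 21.6.

K_p = 21.6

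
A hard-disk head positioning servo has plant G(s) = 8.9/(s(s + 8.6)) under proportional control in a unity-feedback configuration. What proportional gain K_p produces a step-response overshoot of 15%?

From %OS = 100·exp(−πζ/√(1−ζ²)) = 15%, ζ = −ln(0.15)/√(π²+ln²(0.15)) = 0.5169.
Characteristic equation s² + 8.6s + 8.9K_p = 0 gives ζ = 8.6/(2√(8.9K_p)).
Setting ζ = 0.5169: √(8.9K_p) = 8.6/(2·0.5169) = 8.318, so K_p = 69.19/8.9 = 7.77.

K_p = 7.77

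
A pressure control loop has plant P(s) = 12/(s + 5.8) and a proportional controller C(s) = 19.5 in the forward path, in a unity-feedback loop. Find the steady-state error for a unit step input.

The loop is type 0. Static position error constant K_pos = C(0)·P(0) = 19.5·2.069 = 40.34.
Steady-state error to a unit step: e_ss = 1/(1+K_pos) = 1/41.34 = 0.0242.

0.0242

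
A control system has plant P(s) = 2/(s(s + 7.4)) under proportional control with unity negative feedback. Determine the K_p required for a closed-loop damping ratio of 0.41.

Closed-loop characteristic equation: s² + 7.4s + K_p·2 = 0.
So ω_n = √(2K_p) and 2ζω_n = 7.4, giving ζ = 7.4/(2√(2K_p)).
Setting ζ = 0.41: √(2K_p) = 7.4/(2·0.41) = 9.024, so K_p = 81.44/2 = 40.7.

K_p = 40.7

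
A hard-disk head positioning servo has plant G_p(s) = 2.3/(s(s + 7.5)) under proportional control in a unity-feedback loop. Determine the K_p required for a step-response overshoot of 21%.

K_p = 30.9

From %OS = 100·exp(−πζ/√(1−ζ²)) = 21%, ζ = −ln(0.21)/√(π²+ln²(0.21)) = 0.4449.
Characteristic equation s² + 7.5s + 2.3K_p = 0 gives ζ = 7.5/(2√(2.3K_p)).
Setting ζ = 0.4449: √(2.3K_p) = 7.5/(2·0.4449) = 8.429, so K_p = 71.05/2.3 = 30.9.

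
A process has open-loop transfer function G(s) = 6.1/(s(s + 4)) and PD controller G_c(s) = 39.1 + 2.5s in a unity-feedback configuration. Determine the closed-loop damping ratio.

Forward path: (39.1 + 2.5s)·6.1/(s(s+4)). The closed-loop characteristic equation is s² + (4 + 6.1·2.5)s + 6.1·39.1 = 0.
That is s² + 19.25s + 238.5 = 0, so ω_n = 15.44 rad/s and ζ = 19.25/(2·15.44) = 0.6232.

ζ = 0.623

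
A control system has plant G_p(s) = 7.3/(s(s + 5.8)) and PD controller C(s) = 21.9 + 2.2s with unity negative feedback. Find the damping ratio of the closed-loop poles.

Forward path: (21.9 + 2.2s)·7.3/(s(s+5.8)). The closed-loop characteristic equation is s² + (5.8 + 7.3·2.2)s + 7.3·21.9 = 0.
That is s² + 21.86s + 159.9 = 0, so ω_n = 12.64 rad/s and ζ = 21.86/(2·12.64) = 0.8644.

ζ = 0.864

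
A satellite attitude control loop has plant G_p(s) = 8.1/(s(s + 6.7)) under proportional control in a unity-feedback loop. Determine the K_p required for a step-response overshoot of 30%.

K_p = 10.8

From %OS = 100·exp(−πζ/√(1−ζ²)) = 30%, ζ = −ln(0.3)/√(π²+ln²(0.3)) = 0.3579.
Characteristic equation s² + 6.7s + 8.1K_p = 0 gives ζ = 6.7/(2√(8.1K_p)).
Setting ζ = 0.3579: √(8.1K_p) = 6.7/(2·0.3579) = 9.361, so K_p = 87.63/8.1 = 10.8.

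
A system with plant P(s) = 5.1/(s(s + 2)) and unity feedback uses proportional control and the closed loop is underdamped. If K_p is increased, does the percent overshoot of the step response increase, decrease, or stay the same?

Characteristic equation s² + 2s + K_p·5.1 = 0: raising K_p raises ω_n while 2ζω_n = 2 is fixed, so ζ falls and overshoot grows.

increase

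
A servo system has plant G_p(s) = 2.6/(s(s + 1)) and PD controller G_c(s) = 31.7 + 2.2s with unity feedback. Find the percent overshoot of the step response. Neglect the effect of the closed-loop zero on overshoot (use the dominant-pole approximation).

Forward path: (31.7 + 2.2s)·2.6/(s(s+1)). The closed-loop characteristic equation is s² + (1 + 2.6·2.2)s + 2.6·31.7 = 0.
That is s² + 6.72s + 82.42 = 0, so ω_n = 9.079 rad/s and ζ = 6.72/(2·9.079) = 0.3701.
%OS = 100·exp(−πζ/√(1−ζ²)) = 28.6%.

28.6%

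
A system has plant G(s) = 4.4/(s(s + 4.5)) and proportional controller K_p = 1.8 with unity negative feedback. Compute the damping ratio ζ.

ζ = 0.8

With unity feedback the closed-loop characteristic equation is s² + 4.5s + 1.8·4.4 = s² + 4.5s + 7.92 = 0.
Matching s² + 2ζω_n s + ω_n²: ω_n = √7.92 = 2.814 rad/s and 2ζω_n = 4.5, so ζ = 4.5/(2·2.814) = 0.8.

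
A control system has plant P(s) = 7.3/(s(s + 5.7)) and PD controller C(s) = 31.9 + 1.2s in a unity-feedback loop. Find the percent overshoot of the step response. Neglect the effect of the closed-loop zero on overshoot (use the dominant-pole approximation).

18.4%

Forward path: (31.9 + 1.2s)·7.3/(s(s+5.7)). The closed-loop characteristic equation is s² + (5.7 + 7.3·1.2)s + 7.3·31.9 = 0.
That is s² + 14.46s + 232.9 = 0, so ω_n = 15.26 rad/s and ζ = 14.46/(2·15.26) = 0.4738.
%OS = 100·exp(−πζ/√(1−ζ²)) = 18.4%.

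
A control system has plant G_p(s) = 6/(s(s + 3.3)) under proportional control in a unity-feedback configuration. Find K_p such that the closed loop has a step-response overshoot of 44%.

From %OS = 100·exp(−πζ/√(1−ζ²)) = 44%, ζ = −ln(0.44)/√(π²+ln²(0.44)) = 0.2528.
Characteristic equation s² + 3.3s + 6K_p = 0 gives ζ = 3.3/(2√(6K_p)).
Setting ζ = 0.2528: √(6K_p) = 3.3/(2·0.2528) = 6.526, so K_p = 42.59/6 = 7.1.

K_p = 7.1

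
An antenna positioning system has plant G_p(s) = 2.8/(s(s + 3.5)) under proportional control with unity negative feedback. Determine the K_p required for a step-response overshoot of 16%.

From %OS = 100·exp(−πζ/√(1−ζ²)) = 16%, ζ = −ln(0.16)/√(π²+ln²(0.16)) = 0.5039.
Characteristic equation s² + 3.5s + 2.8K_p = 0 gives ζ = 3.5/(2√(2.8K_p)).
Setting ζ = 0.5039: √(2.8K_p) = 3.5/(2·0.5039) = 3.473, so K_p = 12.06/2.8 = 4.31.

K_p = 4.31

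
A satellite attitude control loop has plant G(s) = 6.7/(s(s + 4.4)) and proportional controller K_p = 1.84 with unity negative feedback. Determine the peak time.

From 1 + K_pG(s) = 0: s² + 4.4s + 12.33 = 0 ⇒ ω_n = 3.511, ζ = 0.6266.
Damped frequency ω_d = ω_n√(1−ζ²) = 2.736 rad/s, so peak time T_p = π/ω_d = 1.15 s.

T_p = 1.15 s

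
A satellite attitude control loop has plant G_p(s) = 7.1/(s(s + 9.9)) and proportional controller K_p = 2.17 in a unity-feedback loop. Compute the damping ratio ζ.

With unity feedback the closed-loop characteristic equation is s² + 9.9s + 2.17·7.1 = s² + 9.9s + 15.41 = 0.
Matching s² + 2ζω_n s + ω_n²: ω_n = √15.41 = 3.925 rad/s and 2ζω_n = 9.9, so ζ = 9.9/(2·3.925) = 1.26.

ζ = 1.26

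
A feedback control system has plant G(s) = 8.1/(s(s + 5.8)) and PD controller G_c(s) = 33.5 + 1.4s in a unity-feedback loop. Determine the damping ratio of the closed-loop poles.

Forward path: (33.5 + 1.4s)·8.1/(s(s+5.8)). The closed-loop characteristic equation is s² + (5.8 + 8.1·1.4)s + 8.1·33.5 = 0.
That is s² + 17.14s + 271.3 = 0, so ω_n = 16.47 rad/s and ζ = 17.14/(2·16.47) = 0.5203.

ζ = 0.52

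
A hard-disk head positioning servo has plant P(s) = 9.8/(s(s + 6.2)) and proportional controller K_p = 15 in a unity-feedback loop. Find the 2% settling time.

T_s ≈ 1.29 s

From 1 + K_pP(s) = 0: s² + 6.2s + 147 = 0 ⇒ ω_n = 12.12, ζ = 0.2557.
2% settling time T_s ≈ 4/(ζω_n) = 4/3.1 = 1.29 s.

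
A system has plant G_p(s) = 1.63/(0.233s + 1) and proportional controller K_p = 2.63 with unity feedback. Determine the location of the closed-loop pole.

Closed loop: T(s) = K_p·G_p/(1+K_p·G_p) = 4.287/(0.233s + 1 + 4.287), with pole at s = −(1 + 4.287)/0.233 = −22.69.

s = -22.69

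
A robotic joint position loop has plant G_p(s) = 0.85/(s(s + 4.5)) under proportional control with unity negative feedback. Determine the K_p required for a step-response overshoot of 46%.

From %OS = 100·exp(−πζ/√(1−ζ²)) = 46%, ζ = −ln(0.46)/√(π²+ln²(0.46)) = 0.24.
Characteristic equation s² + 4.5s + 0.85K_p = 0 gives ζ = 4.5/(2√(0.85K_p)).
Setting ζ = 0.24: √(0.85K_p) = 4.5/(2·0.24) = 9.377, so K_p = 87.92/0.85 = 103.

K_p = 103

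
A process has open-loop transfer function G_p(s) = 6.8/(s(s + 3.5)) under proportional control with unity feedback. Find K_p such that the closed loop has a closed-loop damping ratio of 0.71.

K_p = 0.893

Closed-loop characteristic equation: s² + 3.5s + K_p·6.8 = 0.
So ω_n = √(6.8K_p) and 2ζω_n = 3.5, giving ζ = 3.5/(2√(6.8K_p)).
Setting ζ = 0.71: √(6.8K_p) = 3.5/(2·0.71) = 2.465, so K_p = 6.075/6.8 = 0.893.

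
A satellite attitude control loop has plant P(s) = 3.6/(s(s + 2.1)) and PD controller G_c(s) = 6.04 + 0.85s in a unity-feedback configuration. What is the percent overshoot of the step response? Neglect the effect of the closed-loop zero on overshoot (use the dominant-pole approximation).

Forward path: (6.04 + 0.85s)·3.6/(s(s+2.1)). The closed-loop characteristic equation is s² + (2.1 + 3.6·0.85)s + 3.6·6.04 = 0.
That is s² + 5.16s + 21.74 = 0, so ω_n = 4.663 rad/s and ζ = 5.16/(2·4.663) = 0.5533.
%OS = 100·exp(−πζ/√(1−ζ²)) = 12.4%.

12.4%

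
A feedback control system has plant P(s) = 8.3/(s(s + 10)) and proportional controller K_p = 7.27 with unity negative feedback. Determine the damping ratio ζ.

1 + K_p·P(s) = 0 gives s² + 10s + 60.34 = 0.
So ω_n² = 60.34 ⇒ ω_n = 7.768 rad/s, and ζ = 10/(2ω_n) = 0.644.

ζ = 0.644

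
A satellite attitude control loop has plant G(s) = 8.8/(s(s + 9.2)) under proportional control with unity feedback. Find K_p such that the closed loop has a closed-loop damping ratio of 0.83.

K_p = 3.49

Closed-loop characteristic equation: s² + 9.2s + K_p·8.8 = 0.
So ω_n = √(8.8K_p) and 2ζω_n = 9.2, giving ζ = 9.2/(2√(8.8K_p)).
Setting ζ = 0.83: √(8.8K_p) = 9.2/(2·0.83) = 5.542, so K_p = 30.72/8.8 = 3.49.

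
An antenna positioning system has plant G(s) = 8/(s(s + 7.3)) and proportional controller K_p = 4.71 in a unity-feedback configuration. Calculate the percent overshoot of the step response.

Closed-loop characteristic equation: s² + 7.3s + 37.68 = 0, so ω_n = 6.138 rad/s and ζ = 7.3/(2·6.138) = 0.5946.
%OS = 100·exp(−πζ/√(1−ζ²)) = 100·exp(−π·0.5946/√0.6464) = 9.79%.

9.79%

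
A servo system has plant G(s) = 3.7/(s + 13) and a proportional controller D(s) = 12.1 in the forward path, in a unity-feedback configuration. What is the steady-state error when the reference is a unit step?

0.225

The loop is type 0. Static position error constant K_pos = D(0)·G(0) = 12.1·0.2846 = 3.444.
Steady-state error to a unit step: e_ss = 1/(1+K_pos) = 1/4.444 = 0.225.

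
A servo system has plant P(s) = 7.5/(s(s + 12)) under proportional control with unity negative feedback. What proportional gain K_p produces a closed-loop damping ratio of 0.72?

Closed-loop characteristic equation: s² + 12s + K_p·7.5 = 0.
So ω_n = √(7.5K_p) and 2ζω_n = 12, giving ζ = 12/(2√(7.5K_p)).
Setting ζ = 0.72: √(7.5K_p) = 12/(2·0.72) = 8.333, so K_p = 69.44/7.5 = 9.26.

K_p = 9.26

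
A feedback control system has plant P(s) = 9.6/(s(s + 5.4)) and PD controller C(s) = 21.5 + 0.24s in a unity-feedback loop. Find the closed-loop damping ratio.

Forward path: (21.5 + 0.24s)·9.6/(s(s+5.4)). The closed-loop characteristic equation is s² + (5.4 + 9.6·0.24)s + 9.6·21.5 = 0.
That is s² + 7.704s + 206.4 = 0, so ω_n = 14.37 rad/s and ζ = 7.704/(2·14.37) = 0.2681.

ζ = 0.268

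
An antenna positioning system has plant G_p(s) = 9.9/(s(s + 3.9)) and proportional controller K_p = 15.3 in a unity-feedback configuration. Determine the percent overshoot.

60.4%

Closed-loop characteristic equation: s² + 3.9s + 151.5 = 0, so ω_n = 12.31 rad/s and ζ = 3.9/(2·12.31) = 0.1584.
%OS = 100·exp(−πζ/√(1−ζ²)) = 100·exp(−π·0.1584/√0.9749) = 60.4%.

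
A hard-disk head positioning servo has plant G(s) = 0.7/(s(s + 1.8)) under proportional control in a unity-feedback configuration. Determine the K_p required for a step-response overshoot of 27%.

From %OS = 100·exp(−πζ/√(1−ζ²)) = 27%, ζ = −ln(0.27)/√(π²+ln²(0.27)) = 0.3847.
Characteristic equation s² + 1.8s + 0.7K_p = 0 gives ζ = 1.8/(2√(0.7K_p)).
Setting ζ = 0.3847: √(0.7K_p) = 1.8/(2·0.3847) = 2.339, so K_p = 5.473/0.7 = 7.82.

K_p = 7.82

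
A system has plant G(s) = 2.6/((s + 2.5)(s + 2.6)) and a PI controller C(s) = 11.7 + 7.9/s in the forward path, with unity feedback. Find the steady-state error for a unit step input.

0

The open loop C(s)G(s) has a pole at the origin (type 1), so the static position error constant is infinite and e_ss = 1/(1+∞) = 0.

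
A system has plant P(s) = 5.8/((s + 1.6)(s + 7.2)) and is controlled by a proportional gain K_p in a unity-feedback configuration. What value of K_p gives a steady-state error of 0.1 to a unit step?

For a type-0 loop with proportional control, e_ss = 1/(1 + K_p·P(0)).
P(0) = 0.5035. Require 1/(1 + K_p·0.5035) = 0.1, so 1 + 0.5035·K_p = 10.
K_p = (10 − 1)/0.5035 = 17.9.

K_p = 17.9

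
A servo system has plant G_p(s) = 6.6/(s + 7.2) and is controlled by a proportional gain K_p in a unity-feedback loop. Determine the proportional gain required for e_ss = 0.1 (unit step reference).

K_p = 9.82

The loop is type 0, so e_ss(step) = 1/(1 + K_pos) with K_pos = K_p·G_p(0).
G_p(0) = 0.9167. Require 1/(1 + K_p·0.9167) = 0.1, so 1 + 0.9167·K_p = 10.
K_p = (10 − 1)/0.9167 = 9.82.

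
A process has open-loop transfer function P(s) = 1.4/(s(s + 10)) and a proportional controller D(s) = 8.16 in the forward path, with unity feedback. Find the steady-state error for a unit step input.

The open loop D(s)P(s) has a pole at the origin (type 1), so the static position error constant is infinite and e_ss = 1/(1+∞) = 0.

0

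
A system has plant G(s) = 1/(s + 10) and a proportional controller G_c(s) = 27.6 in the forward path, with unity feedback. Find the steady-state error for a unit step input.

0.266

The loop is type 0. Static position error constant K_pos = G_c(0)·G(0) = 27.6·0.1 = 2.76.
Steady-state error to a unit step: e_ss = 1/(1+K_pos) = 1/3.76 = 0.266.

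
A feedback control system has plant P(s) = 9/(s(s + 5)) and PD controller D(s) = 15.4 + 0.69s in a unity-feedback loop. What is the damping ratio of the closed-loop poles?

Forward path: (15.4 + 0.69s)·9/(s(s+5)). The closed-loop characteristic equation is s² + (5 + 9·0.69)s + 9·15.4 = 0.
That is s² + 11.21s + 138.6 = 0, so ω_n = 11.77 rad/s and ζ = 11.21/(2·11.77) = 0.4761.

ζ = 0.476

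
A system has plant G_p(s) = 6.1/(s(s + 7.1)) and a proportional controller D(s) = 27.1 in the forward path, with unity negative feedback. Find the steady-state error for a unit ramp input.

0.0429

The loop has one pole at the origin (type 1). Velocity error constant K_v = lim_{s→0} s·D(s)G_p(s) = 27.1·6.1/7.1 = 23.28.
Steady-state error to a unit ramp: e_ss = 1/K_v = 0.0429.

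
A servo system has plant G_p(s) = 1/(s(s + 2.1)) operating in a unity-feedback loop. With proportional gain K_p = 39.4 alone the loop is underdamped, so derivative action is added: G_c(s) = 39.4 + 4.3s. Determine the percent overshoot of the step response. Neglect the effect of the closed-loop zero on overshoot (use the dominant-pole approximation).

15.5%

Forward path: (39.4 + 4.3s)·1/(s(s+2.1)). The closed-loop characteristic equation is s² + (2.1 + 1·4.3)s + 1·39.4 = 0.
That is s² + 6.4s + 39.4 = 0, so ω_n = 6.277 rad/s and ζ = 6.4/(2·6.277) = 0.5098.
%OS = 100·exp(−πζ/√(1−ζ²)) = 15.5%.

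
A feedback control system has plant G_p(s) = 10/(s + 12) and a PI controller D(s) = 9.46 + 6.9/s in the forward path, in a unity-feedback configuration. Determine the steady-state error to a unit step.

0

The open loop D(s)G_p(s) has a pole at the origin (type 1), so the static position error constant is infinite and e_ss = 1/(1+∞) = 0.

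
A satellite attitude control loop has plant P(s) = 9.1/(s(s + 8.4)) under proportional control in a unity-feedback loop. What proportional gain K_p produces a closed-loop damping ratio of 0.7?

K_p = 3.96

Closed-loop characteristic equation: s² + 8.4s + K_p·9.1 = 0.
So ω_n = √(9.1K_p) and 2ζω_n = 8.4, giving ζ = 8.4/(2√(9.1K_p)).
Setting ζ = 0.7: √(9.1K_p) = 8.4/(2·0.7) = 6, so K_p = 36/9.1 = 3.96.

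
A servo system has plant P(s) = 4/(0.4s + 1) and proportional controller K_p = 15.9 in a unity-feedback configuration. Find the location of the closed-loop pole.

Closed loop: T(s) = K_p·P/(1+K_p·P) = 63.6/(0.4s + 1 + 63.6), with pole at s = −(1 + 63.6)/0.4 = −161.5.

s = -161.5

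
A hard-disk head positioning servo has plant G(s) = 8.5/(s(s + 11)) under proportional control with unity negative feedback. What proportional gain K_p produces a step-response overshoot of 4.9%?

K_p = 7.42

From %OS = 100·exp(−πζ/√(1−ζ²)) = 4.9%, ζ = −ln(0.049)/√(π²+ln²(0.049)) = 0.6925.
Characteristic equation s² + 11s + 8.5K_p = 0 gives ζ = 11/(2√(8.5K_p)).
Setting ζ = 0.6925: √(8.5K_p) = 11/(2·0.6925) = 7.942, so K_p = 63.07/8.5 = 7.42.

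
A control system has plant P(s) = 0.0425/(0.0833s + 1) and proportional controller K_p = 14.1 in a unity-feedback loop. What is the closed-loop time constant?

Closed loop: T(s) = K_p·P/(1+K_p·P) = 0.5993/(0.0833s + 1 + 0.5993), with pole at s = −(1 + 0.5993)/0.0833 = −19.2.
Closed-loop time constant τ = 1/19.2 = 0.0521 s.

τ = 0.0521 s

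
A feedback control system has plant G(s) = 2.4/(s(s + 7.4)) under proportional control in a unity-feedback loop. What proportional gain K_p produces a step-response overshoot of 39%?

From %OS = 100·exp(−πζ/√(1−ζ²)) = 39%, ζ = −ln(0.39)/√(π²+ln²(0.39)) = 0.2871.
Characteristic equation s² + 7.4s + 2.4K_p = 0 gives ζ = 7.4/(2√(2.4K_p)).
Setting ζ = 0.2871: √(2.4K_p) = 7.4/(2·0.2871) = 12.89, so K_p = 166.1/2.4 = 69.2.

K_p = 69.2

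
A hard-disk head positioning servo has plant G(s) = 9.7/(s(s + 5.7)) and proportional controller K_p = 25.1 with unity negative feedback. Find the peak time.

From 1 + K_pG(s) = 0: s² + 5.7s + 243.5 = 0 ⇒ ω_n = 15.6, ζ = 0.1827.
Damped frequency ω_d = ω_n√(1−ζ²) = 15.34 rad/s, so peak time T_p = π/ω_d = 0.205 s.

T_p = 0.205 s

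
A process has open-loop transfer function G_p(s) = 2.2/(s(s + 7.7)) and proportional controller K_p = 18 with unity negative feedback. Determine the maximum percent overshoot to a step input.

8.8%

From 1 + K_pG_p(s) = 0: s² + 7.7s + 39.6 = 0 ⇒ ω_n = 6.293, ζ = 0.6118.
%OS = 100·exp(−πζ/√(1−ζ²)) = 100·exp(−π·0.6118/√0.6257) = 8.8%.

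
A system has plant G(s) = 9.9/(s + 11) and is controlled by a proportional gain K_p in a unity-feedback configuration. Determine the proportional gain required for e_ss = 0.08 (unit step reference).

Steady-state error for a unit step on this type-0 loop is 1/(1 + K_p·G(0)).
G(0) = 0.9. Require 1/(1 + K_p·0.9) = 0.08, so 1 + 0.9·K_p = 12.5.
K_p = (12.5 − 1)/0.9 = 12.8.

K_p = 12.8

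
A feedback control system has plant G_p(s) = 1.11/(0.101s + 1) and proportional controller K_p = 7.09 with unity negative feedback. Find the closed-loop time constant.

Closed loop: T(s) = K_p·G_p/(1+K_p·G_p) = 7.87/(0.101s + 1 + 7.87), with pole at s = −(1 + 7.87)/0.101 = −87.82.
Closed-loop time constant τ = 1/87.82 = 0.0114 s.

τ = 0.0114 s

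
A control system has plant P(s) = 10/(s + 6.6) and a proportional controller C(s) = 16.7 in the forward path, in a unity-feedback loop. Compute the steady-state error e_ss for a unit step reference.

The loop is type 0. Static position error constant K_pos = C(0)·P(0) = 16.7·1.515 = 25.3.
Steady-state error to a unit step: e_ss = 1/(1+K_pos) = 1/26.3 = 0.038.

0.038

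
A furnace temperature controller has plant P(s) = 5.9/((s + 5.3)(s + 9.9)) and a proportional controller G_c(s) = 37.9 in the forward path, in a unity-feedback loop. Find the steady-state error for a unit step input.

0.19

The loop is type 0. Static position error constant K_pos = G_c(0)·P(0) = 37.9·0.1124 = 4.262.
Steady-state error to a unit step: e_ss = 1/(1+K_pos) = 1/5.262 = 0.19.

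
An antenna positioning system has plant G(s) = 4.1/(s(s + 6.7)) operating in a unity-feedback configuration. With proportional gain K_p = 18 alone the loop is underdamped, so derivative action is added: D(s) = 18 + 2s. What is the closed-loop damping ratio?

Forward path: (18 + 2s)·4.1/(s(s+6.7)). The closed-loop characteristic equation is s² + (6.7 + 4.1·2)s + 4.1·18 = 0.
That is s² + 14.9s + 73.8 = 0, so ω_n = 8.591 rad/s and ζ = 14.9/(2·8.591) = 0.8672.

ζ = 0.867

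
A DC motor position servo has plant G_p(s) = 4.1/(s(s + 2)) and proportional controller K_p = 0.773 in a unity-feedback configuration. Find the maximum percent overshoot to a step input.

11.8%

The closed-loop denominator s² + 2s + 3.169 gives ω_n = √3.169 = 1.78 and ζ = 2/(2ω_n) = 0.5617.
%OS = 100·exp(−πζ/√(1−ζ²)) = 100·exp(−π·0.5617/√0.6845) = 11.8%.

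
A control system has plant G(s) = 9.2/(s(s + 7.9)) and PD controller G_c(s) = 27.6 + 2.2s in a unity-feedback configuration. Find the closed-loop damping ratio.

Forward path: (27.6 + 2.2s)·9.2/(s(s+7.9)). The closed-loop characteristic equation is s² + (7.9 + 9.2·2.2)s + 9.2·27.6 = 0.
That is s² + 28.14s + 253.9 = 0, so ω_n = 15.93 rad/s and ζ = 28.14/(2·15.93) = 0.883.

ζ = 0.883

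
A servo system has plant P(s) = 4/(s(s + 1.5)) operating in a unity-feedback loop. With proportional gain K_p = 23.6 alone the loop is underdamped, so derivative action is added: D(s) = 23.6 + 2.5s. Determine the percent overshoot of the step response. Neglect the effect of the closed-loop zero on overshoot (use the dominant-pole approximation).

Forward path: (23.6 + 2.5s)·4/(s(s+1.5)). The closed-loop characteristic equation is s² + (1.5 + 4·2.5)s + 4·23.6 = 0.
That is s² + 11.5s + 94.4 = 0, so ω_n = 9.716 rad/s and ζ = 11.5/(2·9.716) = 0.5918.
%OS = 100·exp(−πζ/√(1−ζ²)) = 9.96%.

9.96%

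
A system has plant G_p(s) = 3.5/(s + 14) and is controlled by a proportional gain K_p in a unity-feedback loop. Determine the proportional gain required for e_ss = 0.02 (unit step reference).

Steady-state error for a unit step on this type-0 loop is 1/(1 + K_p·G_p(0)).
G_p(0) = 0.25. Require 1/(1 + K_p·0.25) = 0.02, so 1 + 0.25·K_p = 50.
K_p = (50 − 1)/0.25 = 196.

K_p = 196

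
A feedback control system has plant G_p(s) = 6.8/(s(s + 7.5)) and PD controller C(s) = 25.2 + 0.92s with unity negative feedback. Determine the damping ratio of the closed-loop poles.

ζ = 0.525

Forward path: (25.2 + 0.92s)·6.8/(s(s+7.5)). The closed-loop characteristic equation is s² + (7.5 + 6.8·0.92)s + 6.8·25.2 = 0.
That is s² + 13.76s + 171.4 = 0, so ω_n = 13.09 rad/s and ζ = 13.76/(2·13.09) = 0.5254.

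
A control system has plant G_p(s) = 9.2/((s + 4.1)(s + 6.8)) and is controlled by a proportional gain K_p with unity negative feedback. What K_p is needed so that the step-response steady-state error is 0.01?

For a type-0 loop with proportional control, e_ss = 1/(1 + K_p·G_p(0)).
G_p(0) = 0.33. Require 1/(1 + K_p·0.33) = 0.01, so 1 + 0.33·K_p = 100.
K_p = (100 − 1)/0.33 = 300.

K_p = 300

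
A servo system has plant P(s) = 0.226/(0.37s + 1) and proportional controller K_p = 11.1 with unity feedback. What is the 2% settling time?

T_s ≈ 0.422 s

Closed loop: T(s) = K_p·P/(1+K_p·P) = 2.509/(0.37s + 1 + 2.509), with pole at s = −(1 + 2.509)/0.37 = −9.483.
τ = 1/9.483 = 0.1055 s, so 2% settling time ≈ 4τ = 0.422 s.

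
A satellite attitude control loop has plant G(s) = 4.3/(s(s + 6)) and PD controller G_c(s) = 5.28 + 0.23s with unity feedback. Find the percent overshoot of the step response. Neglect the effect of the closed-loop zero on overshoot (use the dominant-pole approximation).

3.37%

Forward path: (5.28 + 0.23s)·4.3/(s(s+6)). The closed-loop characteristic equation is s² + (6 + 4.3·0.23)s + 4.3·5.28 = 0.
That is s² + 6.989s + 22.7 = 0, so ω_n = 4.765 rad/s and ζ = 6.989/(2·4.765) = 0.7334.
%OS = 100·exp(−πζ/√(1−ζ²)) = 3.37%.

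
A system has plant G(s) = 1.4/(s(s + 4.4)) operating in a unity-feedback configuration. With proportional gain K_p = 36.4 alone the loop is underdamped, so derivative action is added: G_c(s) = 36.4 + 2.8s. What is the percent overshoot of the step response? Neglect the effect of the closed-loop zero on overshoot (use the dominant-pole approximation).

Forward path: (36.4 + 2.8s)·1.4/(s(s+4.4)). The closed-loop characteristic equation is s² + (4.4 + 1.4·2.8)s + 1.4·36.4 = 0.
That is s² + 8.32s + 50.96 = 0, so ω_n = 7.139 rad/s and ζ = 8.32/(2·7.139) = 0.5827.
%OS = 100·exp(−πζ/√(1−ζ²)) = 10.5%.

10.5%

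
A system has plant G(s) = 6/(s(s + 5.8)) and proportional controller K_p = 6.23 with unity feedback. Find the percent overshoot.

18.4%

From 1 + K_pG(s) = 0: s² + 5.8s + 37.38 = 0 ⇒ ω_n = 6.114, ζ = 0.4743.
%OS = 100·exp(−πζ/√(1−ζ²)) = 100·exp(−π·0.4743/√0.775) = 18.4%.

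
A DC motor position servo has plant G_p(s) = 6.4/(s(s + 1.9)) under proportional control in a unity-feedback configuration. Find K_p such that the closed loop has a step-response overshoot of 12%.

K_p = 0.451

From %OS = 100·exp(−πζ/√(1−ζ²)) = 12%, ζ = −ln(0.12)/√(π²+ln²(0.12)) = 0.5594.
Characteristic equation s² + 1.9s + 6.4K_p = 0 gives ζ = 1.9/(2√(6.4K_p)).
Setting ζ = 0.5594: √(6.4K_p) = 1.9/(2·0.5594) = 1.698, so K_p = 2.884/6.4 = 0.451.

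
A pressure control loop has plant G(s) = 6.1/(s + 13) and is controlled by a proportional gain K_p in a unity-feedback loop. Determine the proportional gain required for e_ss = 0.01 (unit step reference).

Steady-state error for a unit step on this type-0 loop is 1/(1 + K_p·G(0)).
G(0) = 0.4692. Require 1/(1 + K_p·0.4692) = 0.01, so 1 + 0.4692·K_p = 100.
K_p = (100 − 1)/0.4692 = 211.

K_p = 211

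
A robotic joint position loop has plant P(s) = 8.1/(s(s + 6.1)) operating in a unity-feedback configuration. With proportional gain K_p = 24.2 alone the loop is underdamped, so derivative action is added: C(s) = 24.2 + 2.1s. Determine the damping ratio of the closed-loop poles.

Forward path: (24.2 + 2.1s)·8.1/(s(s+6.1)). The closed-loop characteristic equation is s² + (6.1 + 8.1·2.1)s + 8.1·24.2 = 0.
That is s² + 23.11s + 196 = 0, so ω_n = 14 rad/s and ζ = 23.11/(2·14) = 0.8253.

ζ = 0.825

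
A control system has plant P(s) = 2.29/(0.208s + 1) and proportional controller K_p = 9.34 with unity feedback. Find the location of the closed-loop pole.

s = -107.6

Closed loop: T(s) = K_p·P/(1+K_p·P) = 21.39/(0.208s + 1 + 21.39), with pole at s = −(1 + 21.39)/0.208 = −107.6.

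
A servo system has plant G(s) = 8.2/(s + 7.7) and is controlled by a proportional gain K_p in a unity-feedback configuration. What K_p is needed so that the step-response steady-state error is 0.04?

The loop is type 0, so e_ss(step) = 1/(1 + K_pos) with K_pos = K_p·G(0).
G(0) = 1.065. Require 1/(1 + K_p·1.065) = 0.04, so 1 + 1.065·K_p = 25.
K_p = (25 − 1)/1.065 = 22.5.

K_p = 22.5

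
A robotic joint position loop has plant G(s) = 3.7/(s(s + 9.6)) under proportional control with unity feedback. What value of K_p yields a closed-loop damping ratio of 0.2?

K_p = 156

Closed-loop characteristic equation: s² + 9.6s + K_p·3.7 = 0.
So ω_n = √(3.7K_p) and 2ζω_n = 9.6, giving ζ = 9.6/(2√(3.7K_p)).
Setting ζ = 0.2: √(3.7K_p) = 9.6/(2·0.2) = 24, so K_p = 576/3.7 = 156.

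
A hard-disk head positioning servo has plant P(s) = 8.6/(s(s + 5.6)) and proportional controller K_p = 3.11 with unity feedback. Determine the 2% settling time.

T_s ≈ 1.43 s

Closed-loop characteristic equation: s² + 5.6s + 26.75 = 0, so ω_n = 5.172 rad/s and ζ = 5.6/(2·5.172) = 0.5414.
2% settling time T_s ≈ 4/(ζω_n) = 4/2.8 = 1.43 s.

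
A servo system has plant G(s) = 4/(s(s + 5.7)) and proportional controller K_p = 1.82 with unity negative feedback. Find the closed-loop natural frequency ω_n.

ω_n = 2.7 rad/s

1 + K_p·G(s) = 0 gives s² + 5.7s + 7.28 = 0.
Matching s² + 2ζω_n s + ω_n²: ω_n = √7.28 = 2.698 rad/s and 2ζω_n = 5.7, so ζ = 5.7/(2·2.698) = 1.06.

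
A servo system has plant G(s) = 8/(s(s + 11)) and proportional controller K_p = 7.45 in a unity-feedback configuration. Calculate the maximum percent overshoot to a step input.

The closed-loop denominator s² + 11s + 59.6 gives ω_n = √59.6 = 7.72 and ζ = 11/(2ω_n) = 0.7124.
%OS = 100·exp(−πζ/√(1−ζ²)) = 100·exp(−π·0.7124/√0.4924) = 4.12%.

4.12%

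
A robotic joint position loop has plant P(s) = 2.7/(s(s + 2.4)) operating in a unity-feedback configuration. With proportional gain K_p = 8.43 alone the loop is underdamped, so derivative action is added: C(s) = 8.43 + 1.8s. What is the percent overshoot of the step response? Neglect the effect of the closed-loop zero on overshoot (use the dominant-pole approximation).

Forward path: (8.43 + 1.8s)·2.7/(s(s+2.4)). The closed-loop characteristic equation is s² + (2.4 + 2.7·1.8)s + 2.7·8.43 = 0.
That is s² + 7.26s + 22.76 = 0, so ω_n = 4.771 rad/s and ζ = 7.26/(2·4.771) = 0.7609.
%OS = 100·exp(−πζ/√(1−ζ²)) = 2.51%.

2.51%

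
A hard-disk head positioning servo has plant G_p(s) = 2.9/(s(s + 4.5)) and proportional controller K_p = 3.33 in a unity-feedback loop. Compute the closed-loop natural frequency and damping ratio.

ω_n = 3.11 rad/s, ζ = 0.724

The closed-loop denominator is s(s+4.5) + 3.33·2.9 = s² + 4.5s + 9.657.
So ω_n² = 9.657 ⇒ ω_n = 3.108 rad/s, and ζ = 4.5/(2ω_n) = 0.724.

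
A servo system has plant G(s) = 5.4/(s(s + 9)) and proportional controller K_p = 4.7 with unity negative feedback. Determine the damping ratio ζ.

ζ = 0.893

With unity feedback the closed-loop characteristic equation is s² + 9s + 4.7·5.4 = s² + 9s + 25.38 = 0.
So ω_n² = 25.38 ⇒ ω_n = 5.038 rad/s, and ζ = 9/(2ω_n) = 0.893.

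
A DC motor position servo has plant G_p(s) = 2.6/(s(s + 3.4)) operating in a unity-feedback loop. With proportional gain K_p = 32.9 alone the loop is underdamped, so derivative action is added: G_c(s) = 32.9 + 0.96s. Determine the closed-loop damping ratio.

ζ = 0.319

Forward path: (32.9 + 0.96s)·2.6/(s(s+3.4)). The closed-loop characteristic equation is s² + (3.4 + 2.6·0.96)s + 2.6·32.9 = 0.
That is s² + 5.896s + 85.54 = 0, so ω_n = 9.249 rad/s and ζ = 5.896/(2·9.249) = 0.3187.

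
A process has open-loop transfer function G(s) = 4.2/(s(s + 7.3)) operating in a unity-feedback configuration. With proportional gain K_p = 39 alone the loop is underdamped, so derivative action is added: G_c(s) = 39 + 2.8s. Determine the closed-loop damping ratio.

ζ = 0.745

Forward path: (39 + 2.8s)·4.2/(s(s+7.3)). The closed-loop characteristic equation is s² + (7.3 + 4.2·2.8)s + 4.2·39 = 0.
That is s² + 19.06s + 163.8 = 0, so ω_n = 12.8 rad/s and ζ = 19.06/(2·12.8) = 0.7446.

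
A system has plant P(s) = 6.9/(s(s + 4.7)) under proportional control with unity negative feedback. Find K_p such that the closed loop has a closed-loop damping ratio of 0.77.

Closed-loop characteristic equation: s² + 4.7s + K_p·6.9 = 0.
So ω_n = √(6.9K_p) and 2ζω_n = 4.7, giving ζ = 4.7/(2√(6.9K_p)).
Setting ζ = 0.77: √(6.9K_p) = 4.7/(2·0.77) = 3.052, so K_p = 9.314/6.9 = 1.35.

K_p = 1.35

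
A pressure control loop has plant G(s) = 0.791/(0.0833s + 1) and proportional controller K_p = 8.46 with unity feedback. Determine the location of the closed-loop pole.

Closed loop: T(s) = K_p·G/(1+K_p·G) = 6.692/(0.0833s + 1 + 6.692), with pole at s = −(1 + 6.692)/0.0833 = −92.34.

s = -92.34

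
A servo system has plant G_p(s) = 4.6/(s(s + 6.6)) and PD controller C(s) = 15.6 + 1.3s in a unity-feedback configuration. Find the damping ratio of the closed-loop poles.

ζ = 0.743

Forward path: (15.6 + 1.3s)·4.6/(s(s+6.6)). The closed-loop characteristic equation is s² + (6.6 + 4.6·1.3)s + 4.6·15.6 = 0.
That is s² + 12.58s + 71.76 = 0, so ω_n = 8.471 rad/s and ζ = 12.58/(2·8.471) = 0.7425.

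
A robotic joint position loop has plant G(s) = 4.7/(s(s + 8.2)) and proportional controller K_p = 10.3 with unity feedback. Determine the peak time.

Closed-loop characteristic equation: s² + 8.2s + 48.41 = 0, so ω_n = 6.958 rad/s and ζ = 8.2/(2·6.958) = 0.5893.
Damped frequency ω_d = ω_n√(1−ζ²) = 5.621 rad/s, so peak time T_p = π/ω_d = 0.559 s.

T_p = 0.559 s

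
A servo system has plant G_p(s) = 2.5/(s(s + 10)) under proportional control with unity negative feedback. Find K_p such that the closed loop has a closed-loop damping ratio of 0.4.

Closed-loop characteristic equation: s² + 10s + K_p·2.5 = 0.
So ω_n = √(2.5K_p) and 2ζω_n = 10, giving ζ = 10/(2√(2.5K_p)).
Setting ζ = 0.4: √(2.5K_p) = 10/(2·0.4) = 12.5, so K_p = 156.2/2.5 = 62.5.

K_p = 62.5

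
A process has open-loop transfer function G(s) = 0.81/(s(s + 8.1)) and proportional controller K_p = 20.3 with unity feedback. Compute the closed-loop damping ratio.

ζ = 0.999

1 + K_p·G(s) = 0 gives s² + 8.1s + 16.44 = 0.
So ω_n² = 16.44 ⇒ ω_n = 4.055 rad/s, and ζ = 8.1/(2ω_n) = 0.999.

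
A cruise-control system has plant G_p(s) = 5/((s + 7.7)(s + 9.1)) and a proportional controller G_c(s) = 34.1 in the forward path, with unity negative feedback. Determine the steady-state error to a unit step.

The loop is type 0. Static position error constant K_pos = G_c(0)·G_p(0) = 34.1·0.07136 = 2.433.
Steady-state error to a unit step: e_ss = 1/(1+K_pos) = 1/3.433 = 0.291.

0.291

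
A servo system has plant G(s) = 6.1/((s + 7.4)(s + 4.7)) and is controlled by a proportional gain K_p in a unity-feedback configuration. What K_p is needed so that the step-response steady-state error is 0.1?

K_p = 51.3

The loop is type 0, so e_ss(step) = 1/(1 + K_pos) with K_pos = K_p·G(0).
G(0) = 0.1754. Require 1/(1 + K_p·0.1754) = 0.1, so 1 + 0.1754·K_p = 10.
K_p = (10 − 1)/0.1754 = 51.3.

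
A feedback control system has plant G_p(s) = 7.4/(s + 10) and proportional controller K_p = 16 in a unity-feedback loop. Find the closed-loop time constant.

τ = 0.00779 s

Closed-loop transfer function: T(s) = K_p·G_p(s)/(1 + K_p·G_p(s)) = 118.4/(s + 10 + 118.4) = 118.4/(s + 128.4).
Time constant τ = 1/128.4 = 0.00779 s.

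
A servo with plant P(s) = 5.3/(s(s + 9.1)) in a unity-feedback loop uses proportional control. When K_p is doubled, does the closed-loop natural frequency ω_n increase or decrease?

increase

ω_n = √(5.3·K_p), which grows with K_p.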